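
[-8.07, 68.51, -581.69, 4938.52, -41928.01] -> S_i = -8.07*(-8.49)^i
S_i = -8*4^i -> [-8, -32, -128, -512, -2048]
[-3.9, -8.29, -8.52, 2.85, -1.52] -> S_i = Random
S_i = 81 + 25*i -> [81, 106, 131, 156, 181]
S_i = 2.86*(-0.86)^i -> [2.86, -2.46, 2.12, -1.82, 1.56]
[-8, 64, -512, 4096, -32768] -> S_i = -8*-8^i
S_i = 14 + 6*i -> [14, 20, 26, 32, 38]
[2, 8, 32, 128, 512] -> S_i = 2*4^i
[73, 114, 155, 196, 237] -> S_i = 73 + 41*i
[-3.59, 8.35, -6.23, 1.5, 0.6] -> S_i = Random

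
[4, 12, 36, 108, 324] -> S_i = 4*3^i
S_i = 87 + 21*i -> [87, 108, 129, 150, 171]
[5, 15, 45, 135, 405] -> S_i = 5*3^i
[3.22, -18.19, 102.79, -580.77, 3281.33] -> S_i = 3.22*(-5.65)^i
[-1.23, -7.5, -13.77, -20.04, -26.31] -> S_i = -1.23 + -6.27*i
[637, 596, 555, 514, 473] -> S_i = 637 + -41*i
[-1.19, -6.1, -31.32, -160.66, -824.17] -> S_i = -1.19*5.13^i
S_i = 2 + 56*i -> [2, 58, 114, 170, 226]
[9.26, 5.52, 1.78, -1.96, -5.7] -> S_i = 9.26 + -3.74*i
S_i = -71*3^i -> [-71, -213, -639, -1917, -5751]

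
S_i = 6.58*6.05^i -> [6.58, 39.81, 240.84, 1457.11, 8815.51]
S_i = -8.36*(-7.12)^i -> [-8.36, 59.52, -423.81, 3017.49, -21484.55]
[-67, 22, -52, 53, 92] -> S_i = Random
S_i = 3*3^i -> [3, 9, 27, 81, 243]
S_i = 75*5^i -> [75, 375, 1875, 9375, 46875]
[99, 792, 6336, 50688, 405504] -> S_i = 99*8^i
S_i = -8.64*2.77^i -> [-8.64, -23.93, -66.29, -183.63, -508.67]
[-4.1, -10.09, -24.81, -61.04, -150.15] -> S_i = -4.10*2.46^i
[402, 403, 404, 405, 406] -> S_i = 402 + 1*i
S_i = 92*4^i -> [92, 368, 1472, 5888, 23552]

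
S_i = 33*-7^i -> [33, -231, 1617, -11319, 79233]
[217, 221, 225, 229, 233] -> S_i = 217 + 4*i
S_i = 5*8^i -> [5, 40, 320, 2560, 20480]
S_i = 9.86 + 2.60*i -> [9.86, 12.46, 15.06, 17.66, 20.26]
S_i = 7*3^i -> [7, 21, 63, 189, 567]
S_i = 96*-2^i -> [96, -192, 384, -768, 1536]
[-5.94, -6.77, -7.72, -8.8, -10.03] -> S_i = -5.94*1.14^i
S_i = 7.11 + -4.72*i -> [7.11, 2.39, -2.33, -7.05, -11.77]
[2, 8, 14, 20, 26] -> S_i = 2 + 6*i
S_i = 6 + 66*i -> [6, 72, 138, 204, 270]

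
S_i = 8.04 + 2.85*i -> [8.04, 10.89, 13.74, 16.59, 19.44]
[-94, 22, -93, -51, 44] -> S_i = Random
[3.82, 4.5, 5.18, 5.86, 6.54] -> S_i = 3.82 + 0.68*i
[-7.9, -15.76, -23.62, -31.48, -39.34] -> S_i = -7.90 + -7.86*i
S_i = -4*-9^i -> [-4, 36, -324, 2916, -26244]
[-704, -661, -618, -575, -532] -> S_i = -704 + 43*i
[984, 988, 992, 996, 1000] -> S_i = 984 + 4*i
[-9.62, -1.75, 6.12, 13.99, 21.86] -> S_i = -9.62 + 7.87*i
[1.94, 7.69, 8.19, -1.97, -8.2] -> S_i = Random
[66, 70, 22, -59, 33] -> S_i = Random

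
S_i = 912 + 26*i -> [912, 938, 964, 990, 1016]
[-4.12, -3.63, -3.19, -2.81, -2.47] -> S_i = -4.12*0.88^i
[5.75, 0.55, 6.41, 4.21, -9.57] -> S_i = Random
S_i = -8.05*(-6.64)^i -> [-8.05, 53.45, -354.92, 2356.68, -15648.34]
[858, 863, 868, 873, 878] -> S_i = 858 + 5*i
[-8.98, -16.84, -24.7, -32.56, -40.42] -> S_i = -8.98 + -7.86*i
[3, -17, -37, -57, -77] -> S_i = 3 + -20*i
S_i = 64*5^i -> [64, 320, 1600, 8000, 40000]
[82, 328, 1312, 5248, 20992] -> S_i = 82*4^i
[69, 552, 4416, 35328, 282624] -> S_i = 69*8^i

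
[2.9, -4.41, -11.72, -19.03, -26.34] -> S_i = 2.90 + -7.31*i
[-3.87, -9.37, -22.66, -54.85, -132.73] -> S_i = -3.87*2.42^i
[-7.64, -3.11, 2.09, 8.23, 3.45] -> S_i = Random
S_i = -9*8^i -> [-9, -72, -576, -4608, -36864]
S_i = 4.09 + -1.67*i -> [4.09, 2.42, 0.75, -0.92, -2.59]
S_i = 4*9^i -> [4, 36, 324, 2916, 26244]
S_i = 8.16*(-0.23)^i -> [8.16, -1.88, 0.43, -0.1, 0.02]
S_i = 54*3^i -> [54, 162, 486, 1458, 4374]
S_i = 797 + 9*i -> [797, 806, 815, 824, 833]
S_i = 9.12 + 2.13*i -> [9.12, 11.25, 13.38, 15.51, 17.64]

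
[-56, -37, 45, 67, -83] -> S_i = Random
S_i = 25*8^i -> [25, 200, 1600, 12800, 102400]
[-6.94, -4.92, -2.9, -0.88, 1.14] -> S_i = -6.94 + 2.02*i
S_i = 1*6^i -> [1, 6, 36, 216, 1296]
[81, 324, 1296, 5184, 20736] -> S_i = 81*4^i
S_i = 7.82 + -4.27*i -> [7.82, 3.55, -0.72, -4.99, -9.26]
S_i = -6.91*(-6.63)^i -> [-6.91, 45.81, -303.74, 2013.81, -13351.56]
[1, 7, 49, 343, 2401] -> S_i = 1*7^i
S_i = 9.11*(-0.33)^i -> [9.11, -3.01, 0.99, -0.33, 0.11]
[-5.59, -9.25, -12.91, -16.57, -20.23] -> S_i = -5.59 + -3.66*i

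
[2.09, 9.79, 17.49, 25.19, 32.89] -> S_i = 2.09 + 7.70*i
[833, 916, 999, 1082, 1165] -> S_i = 833 + 83*i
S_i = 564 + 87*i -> [564, 651, 738, 825, 912]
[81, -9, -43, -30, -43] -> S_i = Random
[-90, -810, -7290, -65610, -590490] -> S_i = -90*9^i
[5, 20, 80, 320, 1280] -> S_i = 5*4^i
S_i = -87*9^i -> [-87, -783, -7047, -63423, -570807]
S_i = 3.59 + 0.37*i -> [3.59, 3.96, 4.33, 4.7, 5.07]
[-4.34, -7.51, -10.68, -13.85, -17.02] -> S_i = -4.34 + -3.17*i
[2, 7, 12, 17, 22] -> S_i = 2 + 5*i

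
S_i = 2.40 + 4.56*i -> [2.4, 6.96, 11.52, 16.08, 20.64]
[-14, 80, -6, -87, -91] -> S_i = Random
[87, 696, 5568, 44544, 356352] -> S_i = 87*8^i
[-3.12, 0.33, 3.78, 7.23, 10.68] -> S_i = -3.12 + 3.45*i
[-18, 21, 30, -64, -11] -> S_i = Random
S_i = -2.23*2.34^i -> [-2.23, -5.22, -12.21, -28.57, -66.86]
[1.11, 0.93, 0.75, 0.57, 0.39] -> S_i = 1.11 + -0.18*i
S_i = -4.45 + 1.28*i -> [-4.45, -3.17, -1.89, -0.61, 0.67]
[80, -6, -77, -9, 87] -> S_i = Random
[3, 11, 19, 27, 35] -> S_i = 3 + 8*i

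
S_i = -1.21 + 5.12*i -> [-1.21, 3.91, 9.03, 14.15, 19.27]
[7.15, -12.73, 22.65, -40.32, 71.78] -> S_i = 7.15*(-1.78)^i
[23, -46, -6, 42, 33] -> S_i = Random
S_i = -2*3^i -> [-2, -6, -18, -54, -162]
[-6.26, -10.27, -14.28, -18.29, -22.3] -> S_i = -6.26 + -4.01*i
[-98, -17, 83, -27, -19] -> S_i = Random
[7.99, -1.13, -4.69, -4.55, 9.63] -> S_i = Random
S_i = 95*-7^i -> [95, -665, 4655, -32585, 228095]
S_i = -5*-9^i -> [-5, 45, -405, 3645, -32805]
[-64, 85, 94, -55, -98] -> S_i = Random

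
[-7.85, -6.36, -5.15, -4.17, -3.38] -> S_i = -7.85*0.81^i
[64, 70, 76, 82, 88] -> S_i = 64 + 6*i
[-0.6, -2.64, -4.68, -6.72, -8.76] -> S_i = -0.60 + -2.04*i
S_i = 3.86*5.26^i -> [3.86, 20.3, 106.8, 561.75, 2954.81]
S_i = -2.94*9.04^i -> [-2.94, -26.58, -240.26, -2171.96, -19634.55]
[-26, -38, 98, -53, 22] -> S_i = Random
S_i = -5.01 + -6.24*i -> [-5.01, -11.25, -17.49, -23.73, -29.97]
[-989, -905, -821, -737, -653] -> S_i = -989 + 84*i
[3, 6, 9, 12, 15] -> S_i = 3 + 3*i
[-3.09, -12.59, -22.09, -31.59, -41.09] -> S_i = -3.09 + -9.50*i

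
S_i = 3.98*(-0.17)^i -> [3.98, -0.68, 0.12, -0.02, 0.0]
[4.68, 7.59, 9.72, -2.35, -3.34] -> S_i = Random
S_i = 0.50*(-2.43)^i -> [0.5, -1.22, 2.95, -7.17, 17.43]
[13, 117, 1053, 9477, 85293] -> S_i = 13*9^i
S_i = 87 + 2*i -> [87, 89, 91, 93, 95]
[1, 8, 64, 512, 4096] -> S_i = 1*8^i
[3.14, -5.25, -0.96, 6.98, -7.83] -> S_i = Random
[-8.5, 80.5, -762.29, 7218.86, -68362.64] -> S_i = -8.50*(-9.47)^i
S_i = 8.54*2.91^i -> [8.54, 24.85, 72.32, 210.44, 612.39]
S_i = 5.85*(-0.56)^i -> [5.85, -3.28, 1.83, -1.03, 0.58]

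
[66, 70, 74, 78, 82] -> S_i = 66 + 4*i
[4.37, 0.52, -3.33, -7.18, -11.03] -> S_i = 4.37 + -3.85*i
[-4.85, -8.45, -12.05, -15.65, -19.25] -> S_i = -4.85 + -3.60*i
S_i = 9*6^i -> [9, 54, 324, 1944, 11664]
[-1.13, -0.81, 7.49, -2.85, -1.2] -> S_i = Random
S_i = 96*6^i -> [96, 576, 3456, 20736, 124416]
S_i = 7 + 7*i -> [7, 14, 21, 28, 35]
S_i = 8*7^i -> [8, 56, 392, 2744, 19208]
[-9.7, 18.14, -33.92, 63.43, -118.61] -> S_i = -9.70*(-1.87)^i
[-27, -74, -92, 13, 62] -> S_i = Random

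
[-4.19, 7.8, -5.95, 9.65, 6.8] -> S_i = Random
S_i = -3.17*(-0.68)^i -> [-3.17, 2.16, -1.47, 1.0, -0.68]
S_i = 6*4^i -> [6, 24, 96, 384, 1536]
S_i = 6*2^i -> [6, 12, 24, 48, 96]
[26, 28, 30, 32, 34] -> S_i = 26 + 2*i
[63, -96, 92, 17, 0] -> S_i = Random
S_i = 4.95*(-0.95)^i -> [4.95, -4.7, 4.47, -4.24, 4.03]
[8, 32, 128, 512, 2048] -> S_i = 8*4^i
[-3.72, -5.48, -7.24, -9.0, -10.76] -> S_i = -3.72 + -1.76*i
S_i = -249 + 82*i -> [-249, -167, -85, -3, 79]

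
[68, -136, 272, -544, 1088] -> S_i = 68*-2^i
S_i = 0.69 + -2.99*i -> [0.69, -2.3, -5.29, -8.28, -11.27]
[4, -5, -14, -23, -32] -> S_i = 4 + -9*i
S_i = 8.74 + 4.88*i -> [8.74, 13.62, 18.5, 23.38, 28.26]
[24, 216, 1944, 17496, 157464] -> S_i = 24*9^i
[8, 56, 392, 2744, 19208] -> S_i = 8*7^i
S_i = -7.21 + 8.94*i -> [-7.21, 1.73, 10.67, 19.61, 28.55]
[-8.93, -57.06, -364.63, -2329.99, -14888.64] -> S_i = -8.93*6.39^i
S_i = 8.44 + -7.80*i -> [8.44, 0.64, -7.16, -14.96, -22.76]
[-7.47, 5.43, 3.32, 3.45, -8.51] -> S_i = Random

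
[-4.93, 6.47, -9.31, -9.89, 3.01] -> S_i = Random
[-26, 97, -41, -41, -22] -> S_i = Random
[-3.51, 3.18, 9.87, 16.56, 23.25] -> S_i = -3.51 + 6.69*i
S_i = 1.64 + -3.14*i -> [1.64, -1.5, -4.64, -7.78, -10.92]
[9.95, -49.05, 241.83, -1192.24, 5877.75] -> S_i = 9.95*(-4.93)^i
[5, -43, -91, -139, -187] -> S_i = 5 + -48*i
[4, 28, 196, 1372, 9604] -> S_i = 4*7^i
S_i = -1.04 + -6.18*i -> [-1.04, -7.22, -13.4, -19.58, -25.76]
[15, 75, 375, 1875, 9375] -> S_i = 15*5^i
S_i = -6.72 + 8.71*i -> [-6.72, 1.99, 10.7, 19.41, 28.12]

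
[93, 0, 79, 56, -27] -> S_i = Random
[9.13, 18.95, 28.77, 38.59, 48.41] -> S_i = 9.13 + 9.82*i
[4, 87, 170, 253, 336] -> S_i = 4 + 83*i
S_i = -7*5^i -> [-7, -35, -175, -875, -4375]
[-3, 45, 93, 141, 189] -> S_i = -3 + 48*i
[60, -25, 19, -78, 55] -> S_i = Random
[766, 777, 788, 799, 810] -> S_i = 766 + 11*i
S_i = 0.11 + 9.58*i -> [0.11, 9.69, 19.27, 28.85, 38.43]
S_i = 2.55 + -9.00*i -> [2.55, -6.45, -15.45, -24.45, -33.45]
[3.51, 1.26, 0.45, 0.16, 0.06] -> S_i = 3.51*0.36^i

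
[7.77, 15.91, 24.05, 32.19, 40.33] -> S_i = 7.77 + 8.14*i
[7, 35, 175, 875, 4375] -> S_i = 7*5^i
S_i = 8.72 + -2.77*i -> [8.72, 5.95, 3.18, 0.41, -2.36]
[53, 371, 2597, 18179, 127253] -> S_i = 53*7^i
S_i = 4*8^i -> [4, 32, 256, 2048, 16384]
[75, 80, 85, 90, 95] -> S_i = 75 + 5*i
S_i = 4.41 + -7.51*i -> [4.41, -3.1, -10.61, -18.12, -25.63]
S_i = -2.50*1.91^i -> [-2.5, -4.77, -9.12, -17.42, -33.27]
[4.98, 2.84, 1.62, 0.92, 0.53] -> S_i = 4.98*0.57^i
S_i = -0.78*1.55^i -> [-0.78, -1.21, -1.87, -2.9, -4.5]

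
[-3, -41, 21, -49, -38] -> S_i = Random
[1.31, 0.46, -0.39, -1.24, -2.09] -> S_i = 1.31 + -0.85*i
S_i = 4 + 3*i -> [4, 7, 10, 13, 16]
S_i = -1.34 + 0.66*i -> [-1.34, -0.68, -0.02, 0.64, 1.3]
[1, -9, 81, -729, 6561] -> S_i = 1*-9^i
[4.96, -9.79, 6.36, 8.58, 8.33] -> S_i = Random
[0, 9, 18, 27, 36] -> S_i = 0 + 9*i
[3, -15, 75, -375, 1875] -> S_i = 3*-5^i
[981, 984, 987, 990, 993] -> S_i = 981 + 3*i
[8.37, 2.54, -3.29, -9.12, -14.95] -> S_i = 8.37 + -5.83*i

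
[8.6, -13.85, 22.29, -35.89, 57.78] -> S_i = 8.60*(-1.61)^i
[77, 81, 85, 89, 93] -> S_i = 77 + 4*i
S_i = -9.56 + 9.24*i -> [-9.56, -0.32, 8.92, 18.16, 27.4]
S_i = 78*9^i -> [78, 702, 6318, 56862, 511758]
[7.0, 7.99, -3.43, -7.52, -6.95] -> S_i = Random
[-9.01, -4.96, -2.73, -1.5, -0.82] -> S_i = -9.01*0.55^i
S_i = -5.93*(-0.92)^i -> [-5.93, 5.46, -5.02, 4.62, -4.25]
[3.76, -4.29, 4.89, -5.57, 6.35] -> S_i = 3.76*(-1.14)^i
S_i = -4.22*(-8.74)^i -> [-4.22, 36.88, -322.36, 2817.39, -24623.98]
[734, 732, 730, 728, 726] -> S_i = 734 + -2*i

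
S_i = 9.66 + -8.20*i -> [9.66, 1.46, -6.74, -14.94, -23.14]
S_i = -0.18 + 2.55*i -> [-0.18, 2.37, 4.92, 7.47, 10.02]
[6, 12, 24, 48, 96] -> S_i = 6*2^i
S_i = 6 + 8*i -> [6, 14, 22, 30, 38]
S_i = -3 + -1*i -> [-3, -4, -5, -6, -7]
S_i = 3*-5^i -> [3, -15, 75, -375, 1875]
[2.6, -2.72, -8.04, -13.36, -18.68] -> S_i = 2.60 + -5.32*i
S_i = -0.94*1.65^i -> [-0.94, -1.55, -2.56, -4.22, -6.97]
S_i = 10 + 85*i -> [10, 95, 180, 265, 350]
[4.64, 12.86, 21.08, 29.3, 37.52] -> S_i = 4.64 + 8.22*i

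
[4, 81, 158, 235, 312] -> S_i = 4 + 77*i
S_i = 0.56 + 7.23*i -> [0.56, 7.79, 15.02, 22.25, 29.48]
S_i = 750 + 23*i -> [750, 773, 796, 819, 842]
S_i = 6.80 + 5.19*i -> [6.8, 11.99, 17.18, 22.37, 27.56]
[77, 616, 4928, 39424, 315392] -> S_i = 77*8^i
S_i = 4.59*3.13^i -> [4.59, 14.37, 44.97, 140.75, 440.54]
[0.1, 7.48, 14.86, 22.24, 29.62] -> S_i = 0.10 + 7.38*i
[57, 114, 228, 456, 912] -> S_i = 57*2^i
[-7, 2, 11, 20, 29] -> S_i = -7 + 9*i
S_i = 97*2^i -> [97, 194, 388, 776, 1552]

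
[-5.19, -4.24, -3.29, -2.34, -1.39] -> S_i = -5.19 + 0.95*i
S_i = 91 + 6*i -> [91, 97, 103, 109, 115]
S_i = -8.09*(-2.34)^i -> [-8.09, 18.93, -44.3, 103.66, -242.56]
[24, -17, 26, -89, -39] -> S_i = Random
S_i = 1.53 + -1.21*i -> [1.53, 0.32, -0.89, -2.1, -3.31]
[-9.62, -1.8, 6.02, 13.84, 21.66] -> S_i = -9.62 + 7.82*i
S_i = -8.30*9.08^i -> [-8.3, -75.36, -684.31, -6213.49, -56418.49]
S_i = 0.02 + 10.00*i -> [0.02, 10.02, 20.02, 30.02, 40.02]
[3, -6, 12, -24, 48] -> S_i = 3*-2^i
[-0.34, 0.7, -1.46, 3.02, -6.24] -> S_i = -0.34*(-2.07)^i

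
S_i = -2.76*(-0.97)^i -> [-2.76, 2.68, -2.6, 2.52, -2.44]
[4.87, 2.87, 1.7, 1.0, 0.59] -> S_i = 4.87*0.59^i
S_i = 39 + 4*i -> [39, 43, 47, 51, 55]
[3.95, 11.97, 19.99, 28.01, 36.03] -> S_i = 3.95 + 8.02*i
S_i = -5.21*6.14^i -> [-5.21, -31.99, -196.41, -1205.99, -7404.76]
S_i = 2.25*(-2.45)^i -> [2.25, -5.51, 13.51, -33.09, 81.07]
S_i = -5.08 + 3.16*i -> [-5.08, -1.92, 1.24, 4.4, 7.56]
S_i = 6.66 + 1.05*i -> [6.66, 7.71, 8.76, 9.81, 10.86]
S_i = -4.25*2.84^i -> [-4.25, -12.07, -34.28, -97.35, -276.48]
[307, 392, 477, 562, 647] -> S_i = 307 + 85*i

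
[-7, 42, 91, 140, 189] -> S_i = -7 + 49*i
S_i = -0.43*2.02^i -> [-0.43, -0.87, -1.75, -3.54, -7.16]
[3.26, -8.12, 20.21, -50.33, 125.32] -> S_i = 3.26*(-2.49)^i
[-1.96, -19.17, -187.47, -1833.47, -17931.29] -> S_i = -1.96*9.78^i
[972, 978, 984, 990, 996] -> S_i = 972 + 6*i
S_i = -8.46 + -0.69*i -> [-8.46, -9.15, -9.84, -10.53, -11.22]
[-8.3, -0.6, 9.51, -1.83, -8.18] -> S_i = Random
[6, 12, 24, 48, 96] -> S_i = 6*2^i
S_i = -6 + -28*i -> [-6, -34, -62, -90, -118]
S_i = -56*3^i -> [-56, -168, -504, -1512, -4536]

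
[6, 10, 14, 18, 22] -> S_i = 6 + 4*i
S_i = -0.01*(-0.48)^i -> [-0.01, 0.0, -0.0, 0.0, -0.0]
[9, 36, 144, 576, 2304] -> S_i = 9*4^i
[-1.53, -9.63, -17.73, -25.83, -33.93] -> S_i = -1.53 + -8.10*i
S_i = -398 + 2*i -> [-398, -396, -394, -392, -390]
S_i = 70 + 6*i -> [70, 76, 82, 88, 94]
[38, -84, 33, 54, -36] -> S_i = Random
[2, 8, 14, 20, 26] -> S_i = 2 + 6*i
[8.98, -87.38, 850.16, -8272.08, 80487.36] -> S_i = 8.98*(-9.73)^i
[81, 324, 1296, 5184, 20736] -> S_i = 81*4^i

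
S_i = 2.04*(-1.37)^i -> [2.04, -2.79, 3.83, -5.25, 7.19]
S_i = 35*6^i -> [35, 210, 1260, 7560, 45360]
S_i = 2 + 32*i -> [2, 34, 66, 98, 130]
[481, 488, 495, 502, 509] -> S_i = 481 + 7*i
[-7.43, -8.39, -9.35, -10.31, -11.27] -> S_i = -7.43 + -0.96*i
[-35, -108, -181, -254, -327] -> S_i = -35 + -73*i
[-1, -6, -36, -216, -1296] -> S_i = -1*6^i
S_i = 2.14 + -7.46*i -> [2.14, -5.32, -12.78, -20.24, -27.7]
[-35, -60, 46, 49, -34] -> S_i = Random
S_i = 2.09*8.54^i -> [2.09, 17.85, 152.43, 1301.73, 11116.75]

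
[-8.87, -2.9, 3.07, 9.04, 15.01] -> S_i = -8.87 + 5.97*i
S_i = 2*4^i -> [2, 8, 32, 128, 512]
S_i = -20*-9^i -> [-20, 180, -1620, 14580, -131220]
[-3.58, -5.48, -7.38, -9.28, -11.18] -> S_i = -3.58 + -1.90*i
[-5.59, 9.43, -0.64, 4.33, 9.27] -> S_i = Random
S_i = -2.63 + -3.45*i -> [-2.63, -6.08, -9.53, -12.98, -16.43]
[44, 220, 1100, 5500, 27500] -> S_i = 44*5^i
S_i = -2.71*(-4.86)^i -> [-2.71, 13.17, -64.01, 311.08, -1511.87]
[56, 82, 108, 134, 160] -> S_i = 56 + 26*i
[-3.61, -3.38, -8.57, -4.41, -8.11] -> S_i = Random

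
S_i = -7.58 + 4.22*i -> [-7.58, -3.36, 0.86, 5.08, 9.3]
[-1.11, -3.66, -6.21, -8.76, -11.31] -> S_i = -1.11 + -2.55*i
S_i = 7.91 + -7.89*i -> [7.91, 0.02, -7.87, -15.76, -23.65]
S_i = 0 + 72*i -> [0, 72, 144, 216, 288]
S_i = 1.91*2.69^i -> [1.91, 5.14, 13.82, 37.18, 100.01]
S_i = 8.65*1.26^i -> [8.65, 10.9, 13.73, 17.3, 21.8]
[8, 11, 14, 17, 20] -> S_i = 8 + 3*i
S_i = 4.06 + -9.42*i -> [4.06, -5.36, -14.78, -24.2, -33.62]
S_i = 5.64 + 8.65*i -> [5.64, 14.29, 22.94, 31.59, 40.24]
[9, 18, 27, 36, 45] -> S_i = 9 + 9*i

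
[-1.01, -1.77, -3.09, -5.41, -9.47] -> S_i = -1.01*1.75^i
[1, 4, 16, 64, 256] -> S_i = 1*4^i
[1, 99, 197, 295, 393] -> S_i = 1 + 98*i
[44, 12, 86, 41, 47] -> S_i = Random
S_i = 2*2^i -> [2, 4, 8, 16, 32]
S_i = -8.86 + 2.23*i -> [-8.86, -6.63, -4.4, -2.17, 0.06]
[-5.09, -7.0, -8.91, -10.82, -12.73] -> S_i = -5.09 + -1.91*i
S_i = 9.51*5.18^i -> [9.51, 49.26, 255.18, 1321.81, 6846.99]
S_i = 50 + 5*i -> [50, 55, 60, 65, 70]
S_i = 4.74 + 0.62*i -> [4.74, 5.36, 5.98, 6.6, 7.22]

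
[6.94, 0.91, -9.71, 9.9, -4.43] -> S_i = Random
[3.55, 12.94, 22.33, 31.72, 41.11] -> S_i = 3.55 + 9.39*i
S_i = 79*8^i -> [79, 632, 5056, 40448, 323584]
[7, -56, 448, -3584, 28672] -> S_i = 7*-8^i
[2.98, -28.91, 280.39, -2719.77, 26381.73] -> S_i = 2.98*(-9.70)^i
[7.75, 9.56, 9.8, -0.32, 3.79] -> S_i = Random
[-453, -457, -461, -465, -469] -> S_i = -453 + -4*i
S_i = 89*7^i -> [89, 623, 4361, 30527, 213689]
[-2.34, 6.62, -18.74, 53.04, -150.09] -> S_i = -2.34*(-2.83)^i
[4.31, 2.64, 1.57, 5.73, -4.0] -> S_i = Random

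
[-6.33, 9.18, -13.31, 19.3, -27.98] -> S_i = -6.33*(-1.45)^i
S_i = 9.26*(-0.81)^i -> [9.26, -7.5, 6.08, -4.92, 3.99]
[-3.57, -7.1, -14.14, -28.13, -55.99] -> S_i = -3.57*1.99^i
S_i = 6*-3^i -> [6, -18, 54, -162, 486]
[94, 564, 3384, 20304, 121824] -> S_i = 94*6^i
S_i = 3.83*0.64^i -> [3.83, 2.45, 1.57, 1.0, 0.64]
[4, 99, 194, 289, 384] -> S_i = 4 + 95*i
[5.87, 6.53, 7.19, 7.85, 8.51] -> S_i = 5.87 + 0.66*i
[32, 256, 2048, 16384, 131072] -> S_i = 32*8^i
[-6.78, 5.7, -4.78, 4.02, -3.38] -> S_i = -6.78*(-0.84)^i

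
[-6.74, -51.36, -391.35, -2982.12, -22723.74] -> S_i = -6.74*7.62^i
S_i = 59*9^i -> [59, 531, 4779, 43011, 387099]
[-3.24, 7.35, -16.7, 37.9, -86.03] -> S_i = -3.24*(-2.27)^i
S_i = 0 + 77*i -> [0, 77, 154, 231, 308]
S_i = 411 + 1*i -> [411, 412, 413, 414, 415]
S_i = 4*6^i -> [4, 24, 144, 864, 5184]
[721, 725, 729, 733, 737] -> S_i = 721 + 4*i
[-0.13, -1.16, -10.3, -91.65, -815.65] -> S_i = -0.13*8.90^i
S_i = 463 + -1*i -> [463, 462, 461, 460, 459]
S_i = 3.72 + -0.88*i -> [3.72, 2.84, 1.96, 1.08, 0.2]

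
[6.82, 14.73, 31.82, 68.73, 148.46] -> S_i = 6.82*2.16^i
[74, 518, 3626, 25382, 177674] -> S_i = 74*7^i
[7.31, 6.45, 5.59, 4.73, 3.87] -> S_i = 7.31 + -0.86*i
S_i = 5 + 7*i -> [5, 12, 19, 26, 33]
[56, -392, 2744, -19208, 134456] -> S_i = 56*-7^i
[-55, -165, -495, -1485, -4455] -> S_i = -55*3^i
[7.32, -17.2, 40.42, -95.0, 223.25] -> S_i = 7.32*(-2.35)^i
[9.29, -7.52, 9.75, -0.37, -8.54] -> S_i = Random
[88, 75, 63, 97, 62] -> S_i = Random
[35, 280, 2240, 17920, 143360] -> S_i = 35*8^i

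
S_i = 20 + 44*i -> [20, 64, 108, 152, 196]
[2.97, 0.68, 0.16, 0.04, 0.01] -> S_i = 2.97*0.23^i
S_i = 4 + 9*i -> [4, 13, 22, 31, 40]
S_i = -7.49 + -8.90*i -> [-7.49, -16.39, -25.29, -34.19, -43.09]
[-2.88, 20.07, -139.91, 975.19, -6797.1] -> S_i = -2.88*(-6.97)^i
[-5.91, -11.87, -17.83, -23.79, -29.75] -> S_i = -5.91 + -5.96*i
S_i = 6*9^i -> [6, 54, 486, 4374, 39366]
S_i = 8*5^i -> [8, 40, 200, 1000, 5000]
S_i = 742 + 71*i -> [742, 813, 884, 955, 1026]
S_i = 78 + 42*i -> [78, 120, 162, 204, 246]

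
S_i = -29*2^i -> [-29, -58, -116, -232, -464]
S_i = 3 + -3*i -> [3, 0, -3, -6, -9]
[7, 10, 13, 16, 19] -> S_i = 7 + 3*i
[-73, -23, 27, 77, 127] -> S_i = -73 + 50*i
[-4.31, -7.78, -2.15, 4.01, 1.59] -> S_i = Random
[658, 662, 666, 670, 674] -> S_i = 658 + 4*i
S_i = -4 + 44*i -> [-4, 40, 84, 128, 172]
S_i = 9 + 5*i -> [9, 14, 19, 24, 29]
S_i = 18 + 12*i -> [18, 30, 42, 54, 66]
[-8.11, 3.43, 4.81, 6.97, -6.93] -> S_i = Random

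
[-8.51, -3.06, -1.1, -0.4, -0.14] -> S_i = -8.51*0.36^i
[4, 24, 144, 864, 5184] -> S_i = 4*6^i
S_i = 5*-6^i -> [5, -30, 180, -1080, 6480]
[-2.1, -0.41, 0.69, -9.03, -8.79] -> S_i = Random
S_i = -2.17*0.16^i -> [-2.17, -0.35, -0.06, -0.01, -0.0]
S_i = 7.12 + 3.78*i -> [7.12, 10.9, 14.68, 18.46, 22.24]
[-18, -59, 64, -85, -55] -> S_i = Random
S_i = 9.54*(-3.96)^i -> [9.54, -37.78, 149.6, -592.43, 2346.01]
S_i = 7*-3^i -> [7, -21, 63, -189, 567]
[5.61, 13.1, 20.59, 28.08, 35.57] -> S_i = 5.61 + 7.49*i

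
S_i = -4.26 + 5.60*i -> [-4.26, 1.34, 6.94, 12.54, 18.14]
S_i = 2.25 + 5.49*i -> [2.25, 7.74, 13.23, 18.72, 24.21]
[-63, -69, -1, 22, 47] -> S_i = Random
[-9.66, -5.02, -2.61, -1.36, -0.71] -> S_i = -9.66*0.52^i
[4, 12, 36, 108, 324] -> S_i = 4*3^i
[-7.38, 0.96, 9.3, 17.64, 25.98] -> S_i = -7.38 + 8.34*i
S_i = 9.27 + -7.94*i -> [9.27, 1.33, -6.61, -14.55, -22.49]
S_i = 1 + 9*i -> [1, 10, 19, 28, 37]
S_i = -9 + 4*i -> [-9, -5, -1, 3, 7]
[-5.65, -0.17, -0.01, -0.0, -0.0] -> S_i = -5.65*0.03^i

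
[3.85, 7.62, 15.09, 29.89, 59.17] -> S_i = 3.85*1.98^i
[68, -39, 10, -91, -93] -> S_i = Random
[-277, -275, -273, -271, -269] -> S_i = -277 + 2*i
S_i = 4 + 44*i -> [4, 48, 92, 136, 180]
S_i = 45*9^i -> [45, 405, 3645, 32805, 295245]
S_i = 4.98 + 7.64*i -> [4.98, 12.62, 20.26, 27.9, 35.54]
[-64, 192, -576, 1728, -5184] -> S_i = -64*-3^i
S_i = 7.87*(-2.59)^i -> [7.87, -20.38, 52.79, -136.73, 354.14]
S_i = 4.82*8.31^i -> [4.82, 40.05, 332.85, 2765.99, 22985.35]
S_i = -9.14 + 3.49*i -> [-9.14, -5.65, -2.16, 1.33, 4.82]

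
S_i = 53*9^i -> [53, 477, 4293, 38637, 347733]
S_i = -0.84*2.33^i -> [-0.84, -1.96, -4.56, -10.63, -24.76]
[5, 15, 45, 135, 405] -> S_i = 5*3^i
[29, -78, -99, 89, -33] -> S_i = Random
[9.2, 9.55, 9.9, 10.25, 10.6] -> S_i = 9.20 + 0.35*i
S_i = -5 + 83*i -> [-5, 78, 161, 244, 327]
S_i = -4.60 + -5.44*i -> [-4.6, -10.04, -15.48, -20.92, -26.36]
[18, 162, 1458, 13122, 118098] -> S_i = 18*9^i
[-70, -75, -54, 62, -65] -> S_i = Random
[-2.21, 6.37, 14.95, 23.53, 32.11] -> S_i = -2.21 + 8.58*i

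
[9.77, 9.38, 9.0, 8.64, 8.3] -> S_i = 9.77*0.96^i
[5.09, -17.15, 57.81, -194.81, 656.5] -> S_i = 5.09*(-3.37)^i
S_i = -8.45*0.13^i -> [-8.45, -1.1, -0.14, -0.02, -0.0]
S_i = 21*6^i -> [21, 126, 756, 4536, 27216]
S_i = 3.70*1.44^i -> [3.7, 5.33, 7.67, 11.05, 15.91]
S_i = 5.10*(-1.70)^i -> [5.1, -8.67, 14.74, -25.06, 42.6]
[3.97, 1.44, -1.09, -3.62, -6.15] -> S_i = 3.97 + -2.53*i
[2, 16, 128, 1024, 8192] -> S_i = 2*8^i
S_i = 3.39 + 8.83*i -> [3.39, 12.22, 21.05, 29.88, 38.71]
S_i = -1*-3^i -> [-1, 3, -9, 27, -81]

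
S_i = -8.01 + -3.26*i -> [-8.01, -11.27, -14.53, -17.79, -21.05]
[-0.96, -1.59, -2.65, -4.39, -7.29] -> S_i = -0.96*1.66^i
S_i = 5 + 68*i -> [5, 73, 141, 209, 277]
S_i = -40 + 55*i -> [-40, 15, 70, 125, 180]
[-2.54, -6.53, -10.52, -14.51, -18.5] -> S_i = -2.54 + -3.99*i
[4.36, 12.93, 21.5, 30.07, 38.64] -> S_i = 4.36 + 8.57*i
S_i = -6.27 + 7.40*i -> [-6.27, 1.13, 8.53, 15.93, 23.33]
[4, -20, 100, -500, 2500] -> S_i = 4*-5^i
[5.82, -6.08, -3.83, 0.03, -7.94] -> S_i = Random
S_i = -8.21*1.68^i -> [-8.21, -13.79, -23.17, -38.93, -65.4]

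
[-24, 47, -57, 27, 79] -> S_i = Random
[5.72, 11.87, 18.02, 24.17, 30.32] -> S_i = 5.72 + 6.15*i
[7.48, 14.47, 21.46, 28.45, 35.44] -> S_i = 7.48 + 6.99*i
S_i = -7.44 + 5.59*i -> [-7.44, -1.85, 3.74, 9.33, 14.92]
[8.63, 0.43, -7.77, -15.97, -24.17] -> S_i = 8.63 + -8.20*i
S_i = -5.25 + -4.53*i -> [-5.25, -9.78, -14.31, -18.84, -23.37]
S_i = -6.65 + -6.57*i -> [-6.65, -13.22, -19.79, -26.36, -32.93]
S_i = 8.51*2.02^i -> [8.51, 17.19, 34.72, 70.14, 141.69]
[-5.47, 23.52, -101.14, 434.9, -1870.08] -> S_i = -5.47*(-4.30)^i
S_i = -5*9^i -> [-5, -45, -405, -3645, -32805]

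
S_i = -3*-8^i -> [-3, 24, -192, 1536, -12288]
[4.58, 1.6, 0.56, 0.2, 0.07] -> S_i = 4.58*0.35^i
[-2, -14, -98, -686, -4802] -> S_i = -2*7^i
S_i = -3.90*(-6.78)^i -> [-3.9, 26.44, -179.28, 1215.5, -8241.07]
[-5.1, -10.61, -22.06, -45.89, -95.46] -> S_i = -5.10*2.08^i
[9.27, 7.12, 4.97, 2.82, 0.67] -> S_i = 9.27 + -2.15*i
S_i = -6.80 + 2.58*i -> [-6.8, -4.22, -1.64, 0.94, 3.52]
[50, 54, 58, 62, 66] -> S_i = 50 + 4*i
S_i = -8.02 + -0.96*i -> [-8.02, -8.98, -9.94, -10.9, -11.86]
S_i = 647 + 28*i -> [647, 675, 703, 731, 759]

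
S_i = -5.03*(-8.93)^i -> [-5.03, 44.92, -401.12, 3581.97, -31987.02]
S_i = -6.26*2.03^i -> [-6.26, -12.71, -25.8, -52.37, -106.31]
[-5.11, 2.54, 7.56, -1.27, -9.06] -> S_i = Random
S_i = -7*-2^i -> [-7, 14, -28, 56, -112]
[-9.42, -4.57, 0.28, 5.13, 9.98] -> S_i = -9.42 + 4.85*i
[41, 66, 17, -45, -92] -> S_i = Random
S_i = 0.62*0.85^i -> [0.62, 0.53, 0.45, 0.38, 0.32]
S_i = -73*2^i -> [-73, -146, -292, -584, -1168]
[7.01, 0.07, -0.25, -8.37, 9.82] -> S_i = Random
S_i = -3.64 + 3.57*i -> [-3.64, -0.07, 3.5, 7.07, 10.64]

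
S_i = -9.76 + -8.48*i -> [-9.76, -18.24, -26.72, -35.2, -43.68]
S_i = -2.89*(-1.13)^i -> [-2.89, 3.27, -3.69, 4.17, -4.71]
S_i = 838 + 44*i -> [838, 882, 926, 970, 1014]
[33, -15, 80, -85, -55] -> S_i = Random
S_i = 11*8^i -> [11, 88, 704, 5632, 45056]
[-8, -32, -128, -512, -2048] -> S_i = -8*4^i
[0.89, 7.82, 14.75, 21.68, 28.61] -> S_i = 0.89 + 6.93*i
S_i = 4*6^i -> [4, 24, 144, 864, 5184]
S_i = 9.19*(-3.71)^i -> [9.19, -34.09, 126.49, -469.29, 1741.05]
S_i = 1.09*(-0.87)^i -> [1.09, -0.95, 0.83, -0.72, 0.62]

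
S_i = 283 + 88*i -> [283, 371, 459, 547, 635]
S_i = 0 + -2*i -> [0, -2, -4, -6, -8]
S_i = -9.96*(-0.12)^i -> [-9.96, 1.2, -0.14, 0.02, -0.0]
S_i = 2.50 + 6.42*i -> [2.5, 8.92, 15.34, 21.76, 28.18]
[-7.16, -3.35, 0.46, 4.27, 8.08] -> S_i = -7.16 + 3.81*i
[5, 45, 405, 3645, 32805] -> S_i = 5*9^i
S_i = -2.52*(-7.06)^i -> [-2.52, 17.79, -125.61, 886.78, -6260.65]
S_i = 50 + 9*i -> [50, 59, 68, 77, 86]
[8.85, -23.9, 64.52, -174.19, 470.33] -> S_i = 8.85*(-2.70)^i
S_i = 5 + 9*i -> [5, 14, 23, 32, 41]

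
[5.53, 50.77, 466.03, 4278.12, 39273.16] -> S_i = 5.53*9.18^i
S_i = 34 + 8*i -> [34, 42, 50, 58, 66]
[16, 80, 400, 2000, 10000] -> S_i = 16*5^i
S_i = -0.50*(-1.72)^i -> [-0.5, 0.86, -1.48, 2.54, -4.38]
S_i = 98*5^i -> [98, 490, 2450, 12250, 61250]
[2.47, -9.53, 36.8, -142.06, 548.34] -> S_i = 2.47*(-3.86)^i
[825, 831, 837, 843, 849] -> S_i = 825 + 6*i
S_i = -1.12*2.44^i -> [-1.12, -2.73, -6.67, -16.27, -39.7]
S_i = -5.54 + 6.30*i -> [-5.54, 0.76, 7.06, 13.36, 19.66]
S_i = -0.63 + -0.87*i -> [-0.63, -1.5, -2.37, -3.24, -4.11]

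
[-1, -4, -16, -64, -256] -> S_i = -1*4^i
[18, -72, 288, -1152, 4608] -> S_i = 18*-4^i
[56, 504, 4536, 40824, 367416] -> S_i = 56*9^i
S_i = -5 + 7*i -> [-5, 2, 9, 16, 23]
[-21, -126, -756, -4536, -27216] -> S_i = -21*6^i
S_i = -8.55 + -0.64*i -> [-8.55, -9.19, -9.83, -10.47, -11.11]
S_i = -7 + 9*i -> [-7, 2, 11, 20, 29]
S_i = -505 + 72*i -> [-505, -433, -361, -289, -217]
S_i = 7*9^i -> [7, 63, 567, 5103, 45927]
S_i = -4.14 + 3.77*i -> [-4.14, -0.37, 3.4, 7.17, 10.94]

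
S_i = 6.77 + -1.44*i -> [6.77, 5.33, 3.89, 2.45, 1.01]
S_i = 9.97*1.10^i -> [9.97, 10.97, 12.06, 13.27, 14.6]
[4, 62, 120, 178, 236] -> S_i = 4 + 58*i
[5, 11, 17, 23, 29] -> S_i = 5 + 6*i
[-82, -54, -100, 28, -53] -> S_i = Random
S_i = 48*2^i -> [48, 96, 192, 384, 768]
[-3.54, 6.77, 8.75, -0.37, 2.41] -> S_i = Random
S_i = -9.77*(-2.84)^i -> [-9.77, 27.75, -78.8, 223.79, -635.58]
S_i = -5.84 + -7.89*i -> [-5.84, -13.73, -21.62, -29.51, -37.4]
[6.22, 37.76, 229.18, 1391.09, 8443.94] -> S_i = 6.22*6.07^i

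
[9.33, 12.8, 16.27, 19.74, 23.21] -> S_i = 9.33 + 3.47*i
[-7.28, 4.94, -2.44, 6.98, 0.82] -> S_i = Random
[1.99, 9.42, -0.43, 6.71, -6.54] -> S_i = Random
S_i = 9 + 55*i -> [9, 64, 119, 174, 229]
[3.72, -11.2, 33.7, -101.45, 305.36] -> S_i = 3.72*(-3.01)^i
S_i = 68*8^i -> [68, 544, 4352, 34816, 278528]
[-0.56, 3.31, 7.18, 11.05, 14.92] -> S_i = -0.56 + 3.87*i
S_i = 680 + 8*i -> [680, 688, 696, 704, 712]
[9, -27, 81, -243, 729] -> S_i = 9*-3^i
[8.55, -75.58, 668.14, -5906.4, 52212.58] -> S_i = 8.55*(-8.84)^i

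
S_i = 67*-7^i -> [67, -469, 3283, -22981, 160867]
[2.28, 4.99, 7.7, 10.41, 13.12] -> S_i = 2.28 + 2.71*i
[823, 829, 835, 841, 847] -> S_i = 823 + 6*i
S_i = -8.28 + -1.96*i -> [-8.28, -10.24, -12.2, -14.16, -16.12]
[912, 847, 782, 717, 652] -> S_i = 912 + -65*i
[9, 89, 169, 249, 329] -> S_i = 9 + 80*i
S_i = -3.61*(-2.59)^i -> [-3.61, 9.35, -24.22, 62.72, -162.44]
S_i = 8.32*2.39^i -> [8.32, 19.88, 47.52, 113.58, 271.47]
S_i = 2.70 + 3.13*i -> [2.7, 5.83, 8.96, 12.09, 15.22]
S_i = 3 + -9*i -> [3, -6, -15, -24, -33]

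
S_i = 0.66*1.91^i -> [0.66, 1.26, 2.41, 4.6, 8.78]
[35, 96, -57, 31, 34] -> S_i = Random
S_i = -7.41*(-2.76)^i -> [-7.41, 20.45, -56.45, 155.79, -429.99]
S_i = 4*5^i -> [4, 20, 100, 500, 2500]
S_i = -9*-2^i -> [-9, 18, -36, 72, -144]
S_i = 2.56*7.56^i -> [2.56, 19.35, 146.31, 1106.13, 8362.33]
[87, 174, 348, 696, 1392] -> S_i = 87*2^i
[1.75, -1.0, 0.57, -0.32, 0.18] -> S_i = 1.75*(-0.57)^i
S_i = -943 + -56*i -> [-943, -999, -1055, -1111, -1167]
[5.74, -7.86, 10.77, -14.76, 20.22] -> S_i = 5.74*(-1.37)^i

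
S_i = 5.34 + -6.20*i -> [5.34, -0.86, -7.06, -13.26, -19.46]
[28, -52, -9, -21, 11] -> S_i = Random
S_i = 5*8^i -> [5, 40, 320, 2560, 20480]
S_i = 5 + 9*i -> [5, 14, 23, 32, 41]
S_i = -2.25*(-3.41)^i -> [-2.25, 7.67, -26.16, 89.22, -304.23]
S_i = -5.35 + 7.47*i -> [-5.35, 2.12, 9.59, 17.06, 24.53]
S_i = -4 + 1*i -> [-4, -3, -2, -1, 0]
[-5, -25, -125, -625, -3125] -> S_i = -5*5^i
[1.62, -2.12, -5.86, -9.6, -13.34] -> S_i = 1.62 + -3.74*i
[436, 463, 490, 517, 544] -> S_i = 436 + 27*i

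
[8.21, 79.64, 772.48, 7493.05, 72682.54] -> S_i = 8.21*9.70^i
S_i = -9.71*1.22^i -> [-9.71, -11.85, -14.45, -17.63, -21.51]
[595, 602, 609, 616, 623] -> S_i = 595 + 7*i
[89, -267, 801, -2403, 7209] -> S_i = 89*-3^i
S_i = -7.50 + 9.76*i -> [-7.5, 2.26, 12.02, 21.78, 31.54]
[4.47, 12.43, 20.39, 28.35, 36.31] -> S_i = 4.47 + 7.96*i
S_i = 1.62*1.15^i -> [1.62, 1.86, 2.14, 2.46, 2.83]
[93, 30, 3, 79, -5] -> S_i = Random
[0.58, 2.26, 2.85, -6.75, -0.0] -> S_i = Random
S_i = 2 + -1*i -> [2, 1, 0, -1, -2]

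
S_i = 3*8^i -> [3, 24, 192, 1536, 12288]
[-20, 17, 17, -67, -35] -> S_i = Random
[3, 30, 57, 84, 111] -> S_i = 3 + 27*i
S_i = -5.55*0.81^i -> [-5.55, -4.5, -3.64, -2.95, -2.39]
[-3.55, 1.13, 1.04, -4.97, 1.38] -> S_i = Random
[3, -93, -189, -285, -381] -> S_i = 3 + -96*i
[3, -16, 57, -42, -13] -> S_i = Random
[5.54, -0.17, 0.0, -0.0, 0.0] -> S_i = 5.54*(-0.03)^i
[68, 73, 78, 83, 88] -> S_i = 68 + 5*i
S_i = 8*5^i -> [8, 40, 200, 1000, 5000]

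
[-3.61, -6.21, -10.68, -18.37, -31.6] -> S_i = -3.61*1.72^i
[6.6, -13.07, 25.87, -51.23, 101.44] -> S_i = 6.60*(-1.98)^i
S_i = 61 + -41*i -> [61, 20, -21, -62, -103]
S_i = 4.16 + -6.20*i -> [4.16, -2.04, -8.24, -14.44, -20.64]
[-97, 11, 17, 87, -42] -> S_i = Random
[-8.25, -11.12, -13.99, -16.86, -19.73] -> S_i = -8.25 + -2.87*i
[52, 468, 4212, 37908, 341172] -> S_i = 52*9^i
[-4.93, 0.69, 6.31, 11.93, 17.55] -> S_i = -4.93 + 5.62*i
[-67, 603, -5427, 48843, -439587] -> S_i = -67*-9^i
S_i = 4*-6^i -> [4, -24, 144, -864, 5184]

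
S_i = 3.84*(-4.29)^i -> [3.84, -16.47, 70.67, -303.18, 1300.65]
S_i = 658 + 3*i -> [658, 661, 664, 667, 670]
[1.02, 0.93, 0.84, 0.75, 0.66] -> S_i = 1.02 + -0.09*i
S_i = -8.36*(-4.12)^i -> [-8.36, 34.44, -141.91, 584.65, -2408.77]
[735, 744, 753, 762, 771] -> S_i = 735 + 9*i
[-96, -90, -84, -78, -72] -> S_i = -96 + 6*i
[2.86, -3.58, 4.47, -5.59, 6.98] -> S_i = 2.86*(-1.25)^i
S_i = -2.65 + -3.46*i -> [-2.65, -6.11, -9.57, -13.03, -16.49]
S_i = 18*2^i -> [18, 36, 72, 144, 288]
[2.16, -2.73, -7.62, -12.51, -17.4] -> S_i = 2.16 + -4.89*i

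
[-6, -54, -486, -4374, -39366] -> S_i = -6*9^i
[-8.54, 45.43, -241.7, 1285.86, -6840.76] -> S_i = -8.54*(-5.32)^i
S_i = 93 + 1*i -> [93, 94, 95, 96, 97]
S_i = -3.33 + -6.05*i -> [-3.33, -9.38, -15.43, -21.48, -27.53]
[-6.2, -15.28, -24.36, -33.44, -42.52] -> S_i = -6.20 + -9.08*i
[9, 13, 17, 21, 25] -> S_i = 9 + 4*i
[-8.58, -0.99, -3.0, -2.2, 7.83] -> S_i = Random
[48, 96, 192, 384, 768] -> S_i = 48*2^i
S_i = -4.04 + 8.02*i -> [-4.04, 3.98, 12.0, 20.02, 28.04]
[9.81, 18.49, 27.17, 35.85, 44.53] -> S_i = 9.81 + 8.68*i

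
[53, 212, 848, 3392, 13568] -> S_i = 53*4^i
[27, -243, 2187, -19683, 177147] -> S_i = 27*-9^i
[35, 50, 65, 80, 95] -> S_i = 35 + 15*i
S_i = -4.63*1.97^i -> [-4.63, -9.12, -17.97, -35.4, -69.73]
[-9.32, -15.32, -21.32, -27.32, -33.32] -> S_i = -9.32 + -6.00*i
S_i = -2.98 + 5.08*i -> [-2.98, 2.1, 7.18, 12.26, 17.34]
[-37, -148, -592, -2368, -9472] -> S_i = -37*4^i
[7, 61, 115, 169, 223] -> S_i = 7 + 54*i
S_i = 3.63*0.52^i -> [3.63, 1.89, 0.98, 0.51, 0.27]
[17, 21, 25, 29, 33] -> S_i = 17 + 4*i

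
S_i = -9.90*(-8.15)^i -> [-9.9, 80.68, -657.58, 5359.3, -43678.29]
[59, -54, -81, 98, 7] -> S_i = Random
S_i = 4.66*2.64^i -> [4.66, 12.3, 32.48, 85.74, 226.36]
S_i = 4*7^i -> [4, 28, 196, 1372, 9604]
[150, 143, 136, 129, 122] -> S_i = 150 + -7*i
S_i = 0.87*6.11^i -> [0.87, 5.32, 32.48, 198.45, 1212.51]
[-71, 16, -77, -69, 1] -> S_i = Random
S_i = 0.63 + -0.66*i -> [0.63, -0.03, -0.69, -1.35, -2.01]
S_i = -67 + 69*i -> [-67, 2, 71, 140, 209]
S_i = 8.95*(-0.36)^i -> [8.95, -3.22, 1.16, -0.42, 0.15]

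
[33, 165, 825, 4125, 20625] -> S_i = 33*5^i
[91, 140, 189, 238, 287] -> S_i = 91 + 49*i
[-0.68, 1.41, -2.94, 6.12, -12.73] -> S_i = -0.68*(-2.08)^i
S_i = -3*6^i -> [-3, -18, -108, -648, -3888]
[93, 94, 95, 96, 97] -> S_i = 93 + 1*i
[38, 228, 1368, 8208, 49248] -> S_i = 38*6^i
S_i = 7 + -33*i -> [7, -26, -59, -92, -125]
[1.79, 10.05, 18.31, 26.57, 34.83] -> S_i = 1.79 + 8.26*i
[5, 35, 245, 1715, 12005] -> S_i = 5*7^i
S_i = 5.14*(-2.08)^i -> [5.14, -10.69, 22.24, -46.25, 96.21]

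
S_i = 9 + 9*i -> [9, 18, 27, 36, 45]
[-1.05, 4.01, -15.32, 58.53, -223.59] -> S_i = -1.05*(-3.82)^i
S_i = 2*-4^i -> [2, -8, 32, -128, 512]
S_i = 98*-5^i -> [98, -490, 2450, -12250, 61250]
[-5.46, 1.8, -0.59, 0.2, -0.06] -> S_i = -5.46*(-0.33)^i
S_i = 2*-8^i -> [2, -16, 128, -1024, 8192]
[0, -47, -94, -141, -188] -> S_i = 0 + -47*i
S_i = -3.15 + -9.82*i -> [-3.15, -12.97, -22.79, -32.61, -42.43]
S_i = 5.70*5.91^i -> [5.7, 33.69, 199.09, 1176.62, 6953.84]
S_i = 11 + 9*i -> [11, 20, 29, 38, 47]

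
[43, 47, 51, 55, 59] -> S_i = 43 + 4*i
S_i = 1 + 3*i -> [1, 4, 7, 10, 13]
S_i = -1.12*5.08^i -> [-1.12, -5.69, -28.9, -146.83, -745.89]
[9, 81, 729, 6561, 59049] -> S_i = 9*9^i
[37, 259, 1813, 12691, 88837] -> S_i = 37*7^i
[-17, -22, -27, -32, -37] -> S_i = -17 + -5*i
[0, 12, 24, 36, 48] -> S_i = 0 + 12*i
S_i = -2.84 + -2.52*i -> [-2.84, -5.36, -7.88, -10.4, -12.92]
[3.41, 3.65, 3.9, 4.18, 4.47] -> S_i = 3.41*1.07^i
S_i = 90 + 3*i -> [90, 93, 96, 99, 102]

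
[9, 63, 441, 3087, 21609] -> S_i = 9*7^i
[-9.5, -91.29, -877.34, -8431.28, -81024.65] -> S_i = -9.50*9.61^i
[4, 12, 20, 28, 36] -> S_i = 4 + 8*i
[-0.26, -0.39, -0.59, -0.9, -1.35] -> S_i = -0.26*1.51^i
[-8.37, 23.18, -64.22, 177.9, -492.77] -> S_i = -8.37*(-2.77)^i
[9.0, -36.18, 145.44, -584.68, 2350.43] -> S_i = 9.00*(-4.02)^i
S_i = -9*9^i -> [-9, -81, -729, -6561, -59049]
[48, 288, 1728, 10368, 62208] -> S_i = 48*6^i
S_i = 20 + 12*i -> [20, 32, 44, 56, 68]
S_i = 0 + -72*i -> [0, -72, -144, -216, -288]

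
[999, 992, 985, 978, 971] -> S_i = 999 + -7*i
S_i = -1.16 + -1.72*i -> [-1.16, -2.88, -4.6, -6.32, -8.04]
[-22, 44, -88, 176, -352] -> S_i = -22*-2^i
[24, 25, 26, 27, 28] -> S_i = 24 + 1*i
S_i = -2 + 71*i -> [-2, 69, 140, 211, 282]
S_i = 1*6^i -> [1, 6, 36, 216, 1296]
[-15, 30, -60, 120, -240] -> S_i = -15*-2^i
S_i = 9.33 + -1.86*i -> [9.33, 7.47, 5.61, 3.75, 1.89]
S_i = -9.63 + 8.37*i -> [-9.63, -1.26, 7.11, 15.48, 23.85]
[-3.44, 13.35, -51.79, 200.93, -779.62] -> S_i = -3.44*(-3.88)^i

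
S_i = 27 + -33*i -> [27, -6, -39, -72, -105]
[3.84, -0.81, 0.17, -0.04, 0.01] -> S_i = 3.84*(-0.21)^i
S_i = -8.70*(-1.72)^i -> [-8.7, 14.96, -25.74, 44.27, -76.14]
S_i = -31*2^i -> [-31, -62, -124, -248, -496]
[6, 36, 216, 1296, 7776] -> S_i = 6*6^i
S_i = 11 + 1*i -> [11, 12, 13, 14, 15]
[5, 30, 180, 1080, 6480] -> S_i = 5*6^i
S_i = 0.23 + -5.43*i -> [0.23, -5.2, -10.63, -16.06, -21.49]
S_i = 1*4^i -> [1, 4, 16, 64, 256]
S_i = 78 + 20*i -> [78, 98, 118, 138, 158]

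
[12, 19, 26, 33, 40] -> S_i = 12 + 7*i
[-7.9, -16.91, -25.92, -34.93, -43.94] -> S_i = -7.90 + -9.01*i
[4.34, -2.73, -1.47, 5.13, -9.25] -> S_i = Random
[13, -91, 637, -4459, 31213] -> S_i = 13*-7^i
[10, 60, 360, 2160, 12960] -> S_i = 10*6^i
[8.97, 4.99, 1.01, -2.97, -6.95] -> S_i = 8.97 + -3.98*i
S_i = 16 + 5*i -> [16, 21, 26, 31, 36]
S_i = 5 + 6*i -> [5, 11, 17, 23, 29]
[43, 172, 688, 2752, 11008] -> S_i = 43*4^i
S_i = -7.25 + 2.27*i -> [-7.25, -4.98, -2.71, -0.44, 1.83]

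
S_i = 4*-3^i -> [4, -12, 36, -108, 324]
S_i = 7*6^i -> [7, 42, 252, 1512, 9072]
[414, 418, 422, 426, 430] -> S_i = 414 + 4*i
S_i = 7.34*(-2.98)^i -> [7.34, -21.87, 65.18, -194.24, 578.84]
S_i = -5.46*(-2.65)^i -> [-5.46, 14.47, -38.34, 101.61, -269.26]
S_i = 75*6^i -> [75, 450, 2700, 16200, 97200]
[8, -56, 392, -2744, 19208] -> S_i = 8*-7^i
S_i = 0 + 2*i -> [0, 2, 4, 6, 8]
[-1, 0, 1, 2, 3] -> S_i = -1 + 1*i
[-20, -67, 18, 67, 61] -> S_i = Random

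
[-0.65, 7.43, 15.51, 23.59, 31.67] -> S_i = -0.65 + 8.08*i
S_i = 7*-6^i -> [7, -42, 252, -1512, 9072]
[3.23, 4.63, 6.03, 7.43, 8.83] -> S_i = 3.23 + 1.40*i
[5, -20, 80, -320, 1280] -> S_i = 5*-4^i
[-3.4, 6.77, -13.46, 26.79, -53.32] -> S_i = -3.40*(-1.99)^i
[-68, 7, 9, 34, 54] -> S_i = Random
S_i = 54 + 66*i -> [54, 120, 186, 252, 318]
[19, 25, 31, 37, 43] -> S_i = 19 + 6*i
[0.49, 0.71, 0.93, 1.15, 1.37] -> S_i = 0.49 + 0.22*i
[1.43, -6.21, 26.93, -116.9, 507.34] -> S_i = 1.43*(-4.34)^i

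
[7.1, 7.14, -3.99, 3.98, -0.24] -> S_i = Random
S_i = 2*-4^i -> [2, -8, 32, -128, 512]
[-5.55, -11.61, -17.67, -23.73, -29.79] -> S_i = -5.55 + -6.06*i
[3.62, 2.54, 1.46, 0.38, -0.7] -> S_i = 3.62 + -1.08*i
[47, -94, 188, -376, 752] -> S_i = 47*-2^i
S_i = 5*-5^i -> [5, -25, 125, -625, 3125]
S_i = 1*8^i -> [1, 8, 64, 512, 4096]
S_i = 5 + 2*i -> [5, 7, 9, 11, 13]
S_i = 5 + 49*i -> [5, 54, 103, 152, 201]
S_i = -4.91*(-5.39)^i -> [-4.91, 26.46, -142.65, 768.86, -4144.16]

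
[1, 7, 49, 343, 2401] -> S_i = 1*7^i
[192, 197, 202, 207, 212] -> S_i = 192 + 5*i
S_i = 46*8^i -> [46, 368, 2944, 23552, 188416]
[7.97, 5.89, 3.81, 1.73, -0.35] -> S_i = 7.97 + -2.08*i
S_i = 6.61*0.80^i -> [6.61, 5.29, 4.23, 3.38, 2.71]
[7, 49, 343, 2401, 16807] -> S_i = 7*7^i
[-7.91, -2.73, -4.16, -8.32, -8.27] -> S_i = Random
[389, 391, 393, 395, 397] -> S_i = 389 + 2*i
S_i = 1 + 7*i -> [1, 8, 15, 22, 29]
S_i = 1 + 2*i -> [1, 3, 5, 7, 9]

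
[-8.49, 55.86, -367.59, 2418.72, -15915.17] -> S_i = -8.49*(-6.58)^i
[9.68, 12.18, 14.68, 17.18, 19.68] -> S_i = 9.68 + 2.50*i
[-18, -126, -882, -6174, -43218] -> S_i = -18*7^i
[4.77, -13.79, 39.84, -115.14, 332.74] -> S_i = 4.77*(-2.89)^i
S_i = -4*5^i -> [-4, -20, -100, -500, -2500]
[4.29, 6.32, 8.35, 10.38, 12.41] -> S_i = 4.29 + 2.03*i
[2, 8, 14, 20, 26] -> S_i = 2 + 6*i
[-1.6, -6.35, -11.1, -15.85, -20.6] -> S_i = -1.60 + -4.75*i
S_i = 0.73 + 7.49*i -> [0.73, 8.22, 15.71, 23.2, 30.69]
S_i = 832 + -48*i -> [832, 784, 736, 688, 640]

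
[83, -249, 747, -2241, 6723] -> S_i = 83*-3^i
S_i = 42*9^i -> [42, 378, 3402, 30618, 275562]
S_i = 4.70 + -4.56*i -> [4.7, 0.14, -4.42, -8.98, -13.54]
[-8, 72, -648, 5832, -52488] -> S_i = -8*-9^i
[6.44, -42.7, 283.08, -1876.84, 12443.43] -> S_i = 6.44*(-6.63)^i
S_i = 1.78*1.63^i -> [1.78, 2.9, 4.73, 7.71, 12.57]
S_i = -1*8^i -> [-1, -8, -64, -512, -4096]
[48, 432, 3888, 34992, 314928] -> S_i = 48*9^i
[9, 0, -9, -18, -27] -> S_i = 9 + -9*i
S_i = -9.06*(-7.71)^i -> [-9.06, 69.85, -538.56, 4152.32, -32014.43]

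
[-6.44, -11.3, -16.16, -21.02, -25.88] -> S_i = -6.44 + -4.86*i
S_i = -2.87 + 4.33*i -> [-2.87, 1.46, 5.79, 10.12, 14.45]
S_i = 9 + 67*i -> [9, 76, 143, 210, 277]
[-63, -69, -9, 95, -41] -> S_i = Random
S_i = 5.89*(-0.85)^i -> [5.89, -5.01, 4.26, -3.62, 3.07]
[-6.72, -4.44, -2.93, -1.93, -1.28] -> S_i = -6.72*0.66^i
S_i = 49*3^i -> [49, 147, 441, 1323, 3969]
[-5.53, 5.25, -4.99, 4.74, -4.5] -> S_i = -5.53*(-0.95)^i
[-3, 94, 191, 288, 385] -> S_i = -3 + 97*i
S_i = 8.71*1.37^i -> [8.71, 11.93, 16.35, 22.4, 30.68]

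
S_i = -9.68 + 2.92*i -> [-9.68, -6.76, -3.84, -0.92, 2.0]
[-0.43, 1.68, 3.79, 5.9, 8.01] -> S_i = -0.43 + 2.11*i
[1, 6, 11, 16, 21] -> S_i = 1 + 5*i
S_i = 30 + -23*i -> [30, 7, -16, -39, -62]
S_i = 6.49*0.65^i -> [6.49, 4.22, 2.74, 1.78, 1.16]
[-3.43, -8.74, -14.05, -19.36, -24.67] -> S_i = -3.43 + -5.31*i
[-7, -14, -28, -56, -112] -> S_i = -7*2^i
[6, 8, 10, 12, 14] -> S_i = 6 + 2*i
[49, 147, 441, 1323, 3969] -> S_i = 49*3^i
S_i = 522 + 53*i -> [522, 575, 628, 681, 734]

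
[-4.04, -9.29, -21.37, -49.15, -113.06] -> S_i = -4.04*2.30^i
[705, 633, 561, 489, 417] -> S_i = 705 + -72*i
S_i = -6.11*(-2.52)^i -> [-6.11, 15.4, -38.8, 97.78, -246.4]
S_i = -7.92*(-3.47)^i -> [-7.92, 27.48, -95.36, 330.91, -1148.27]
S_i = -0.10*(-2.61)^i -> [-0.1, 0.26, -0.68, 1.78, -4.64]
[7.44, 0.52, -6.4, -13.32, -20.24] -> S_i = 7.44 + -6.92*i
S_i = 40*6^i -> [40, 240, 1440, 8640, 51840]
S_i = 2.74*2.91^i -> [2.74, 7.97, 23.2, 67.52, 196.48]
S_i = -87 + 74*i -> [-87, -13, 61, 135, 209]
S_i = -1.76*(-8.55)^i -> [-1.76, 15.05, -128.66, 1100.05, -9405.4]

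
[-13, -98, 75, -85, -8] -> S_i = Random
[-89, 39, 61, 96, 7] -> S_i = Random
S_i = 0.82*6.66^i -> [0.82, 5.46, 36.37, 242.23, 1613.28]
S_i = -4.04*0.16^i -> [-4.04, -0.65, -0.1, -0.02, -0.0]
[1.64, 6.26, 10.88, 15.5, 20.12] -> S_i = 1.64 + 4.62*i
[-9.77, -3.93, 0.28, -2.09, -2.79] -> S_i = Random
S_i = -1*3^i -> [-1, -3, -9, -27, -81]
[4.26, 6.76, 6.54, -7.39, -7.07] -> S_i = Random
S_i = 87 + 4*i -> [87, 91, 95, 99, 103]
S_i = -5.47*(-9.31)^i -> [-5.47, 50.93, -474.12, 4414.04, -41094.72]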